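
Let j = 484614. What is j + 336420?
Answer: 821034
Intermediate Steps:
j + 336420 = 484614 + 336420 = 821034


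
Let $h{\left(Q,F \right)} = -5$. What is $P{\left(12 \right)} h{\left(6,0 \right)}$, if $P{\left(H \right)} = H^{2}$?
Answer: $-720$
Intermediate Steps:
$P{\left(12 \right)} h{\left(6,0 \right)} = 12^{2} \left(-5\right) = 144 \left(-5\right) = -720$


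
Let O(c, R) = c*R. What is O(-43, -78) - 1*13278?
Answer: -9924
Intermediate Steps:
O(c, R) = R*c
O(-43, -78) - 1*13278 = -78*(-43) - 1*13278 = 3354 - 13278 = -9924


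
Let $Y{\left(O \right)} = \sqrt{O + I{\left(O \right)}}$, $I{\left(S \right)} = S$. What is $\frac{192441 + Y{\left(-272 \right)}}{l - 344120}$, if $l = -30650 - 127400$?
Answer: $- \frac{64147}{167390} - \frac{2 i \sqrt{34}}{251085} \approx -0.38322 - 4.6446 \cdot 10^{-5} i$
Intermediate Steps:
$l = -158050$
$Y{\left(O \right)} = \sqrt{2} \sqrt{O}$ ($Y{\left(O \right)} = \sqrt{O + O} = \sqrt{2 O} = \sqrt{2} \sqrt{O}$)
$\frac{192441 + Y{\left(-272 \right)}}{l - 344120} = \frac{192441 + \sqrt{2} \sqrt{-272}}{-158050 - 344120} = \frac{192441 + \sqrt{2} \cdot 4 i \sqrt{17}}{-502170} = \left(192441 + 4 i \sqrt{34}\right) \left(- \frac{1}{502170}\right) = - \frac{64147}{167390} - \frac{2 i \sqrt{34}}{251085}$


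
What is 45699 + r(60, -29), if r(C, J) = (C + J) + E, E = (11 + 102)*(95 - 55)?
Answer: 50250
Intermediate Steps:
E = 4520 (E = 113*40 = 4520)
r(C, J) = 4520 + C + J (r(C, J) = (C + J) + 4520 = 4520 + C + J)
45699 + r(60, -29) = 45699 + (4520 + 60 - 29) = 45699 + 4551 = 50250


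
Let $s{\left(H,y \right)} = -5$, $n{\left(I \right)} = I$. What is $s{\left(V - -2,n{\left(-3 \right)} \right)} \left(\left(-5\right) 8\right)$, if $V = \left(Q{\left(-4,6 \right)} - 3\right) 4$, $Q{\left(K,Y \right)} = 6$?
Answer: $200$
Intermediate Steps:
$V = 12$ ($V = \left(6 - 3\right) 4 = 3 \cdot 4 = 12$)
$s{\left(V - -2,n{\left(-3 \right)} \right)} \left(\left(-5\right) 8\right) = - 5 \left(\left(-5\right) 8\right) = \left(-5\right) \left(-40\right) = 200$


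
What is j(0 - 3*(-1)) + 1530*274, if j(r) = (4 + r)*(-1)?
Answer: 419213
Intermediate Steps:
j(r) = -4 - r
j(0 - 3*(-1)) + 1530*274 = (-4 - (0 - 3*(-1))) + 1530*274 = (-4 - (0 + 3)) + 419220 = (-4 - 1*3) + 419220 = (-4 - 3) + 419220 = -7 + 419220 = 419213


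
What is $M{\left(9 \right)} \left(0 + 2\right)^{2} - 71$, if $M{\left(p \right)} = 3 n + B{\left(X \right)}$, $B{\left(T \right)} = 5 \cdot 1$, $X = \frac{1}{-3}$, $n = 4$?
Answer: $-3$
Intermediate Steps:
$X = - \frac{1}{3} \approx -0.33333$
$B{\left(T \right)} = 5$
$M{\left(p \right)} = 17$ ($M{\left(p \right)} = 3 \cdot 4 + 5 = 12 + 5 = 17$)
$M{\left(9 \right)} \left(0 + 2\right)^{2} - 71 = 17 \left(0 + 2\right)^{2} - 71 = 17 \cdot 2^{2} - 71 = 17 \cdot 4 - 71 = 68 - 71 = -3$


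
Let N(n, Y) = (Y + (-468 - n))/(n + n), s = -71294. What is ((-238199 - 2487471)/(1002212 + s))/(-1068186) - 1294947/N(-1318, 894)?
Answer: 212146429368655027181/108388899647532 ≈ 1.9573e+6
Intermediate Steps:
N(n, Y) = (-468 + Y - n)/(2*n) (N(n, Y) = (-468 + Y - n)/((2*n)) = (-468 + Y - n)*(1/(2*n)) = (-468 + Y - n)/(2*n))
((-238199 - 2487471)/(1002212 + s))/(-1068186) - 1294947/N(-1318, 894) = ((-238199 - 2487471)/(1002212 - 71294))/(-1068186) - 1294947*(-2636/(-468 + 894 - 1*(-1318))) = -2725670/930918*(-1/1068186) - 1294947*(-2636/(-468 + 894 + 1318)) = -2725670*1/930918*(-1/1068186) - 1294947/((½)*(-1/1318)*1744) = -1362835/465459*(-1/1068186) - 1294947/(-436/659) = 1362835/497196787374 - 1294947*(-659/436) = 1362835/497196787374 + 853370073/436 = 212146429368655027181/108388899647532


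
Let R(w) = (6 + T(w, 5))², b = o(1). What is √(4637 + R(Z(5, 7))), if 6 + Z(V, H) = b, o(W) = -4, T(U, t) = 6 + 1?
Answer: 3*√534 ≈ 69.325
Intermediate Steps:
T(U, t) = 7
b = -4
Z(V, H) = -10 (Z(V, H) = -6 - 4 = -10)
R(w) = 169 (R(w) = (6 + 7)² = 13² = 169)
√(4637 + R(Z(5, 7))) = √(4637 + 169) = √4806 = 3*√534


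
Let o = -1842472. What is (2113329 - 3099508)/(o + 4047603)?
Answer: -986179/2205131 ≈ -0.44722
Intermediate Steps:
(2113329 - 3099508)/(o + 4047603) = (2113329 - 3099508)/(-1842472 + 4047603) = -986179/2205131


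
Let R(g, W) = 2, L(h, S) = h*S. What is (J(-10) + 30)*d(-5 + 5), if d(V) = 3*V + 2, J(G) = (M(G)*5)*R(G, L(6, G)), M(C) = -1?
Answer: 40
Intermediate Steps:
L(h, S) = S*h
J(G) = -10 (J(G) = -1*5*2 = -5*2 = -10)
d(V) = 2 + 3*V
(J(-10) + 30)*d(-5 + 5) = (-10 + 30)*(2 + 3*(-5 + 5)) = 20*(2 + 3*0) = 20*(2 + 0) = 20*2 = 40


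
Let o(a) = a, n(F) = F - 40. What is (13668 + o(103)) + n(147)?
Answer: 13878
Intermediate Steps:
n(F) = -40 + F
(13668 + o(103)) + n(147) = (13668 + 103) + (-40 + 147) = 13771 + 107 = 13878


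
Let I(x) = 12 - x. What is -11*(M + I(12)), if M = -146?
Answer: 1606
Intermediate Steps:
-11*(M + I(12)) = -11*(-146 + (12 - 1*12)) = -11*(-146 + (12 - 12)) = -11*(-146 + 0) = -11*(-146) = 1606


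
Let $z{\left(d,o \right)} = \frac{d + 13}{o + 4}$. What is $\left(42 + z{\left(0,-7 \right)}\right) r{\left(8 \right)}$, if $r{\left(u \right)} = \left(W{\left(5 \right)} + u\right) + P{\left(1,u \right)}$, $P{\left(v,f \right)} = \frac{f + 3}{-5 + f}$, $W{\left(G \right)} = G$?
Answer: $\frac{5650}{9} \approx 627.78$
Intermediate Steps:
$z{\left(d,o \right)} = \frac{13 + d}{4 + o}$
$P{\left(v,f \right)} = \frac{3 + f}{-5 + f}$
$r{\left(u \right)} = 5 + u + \frac{3 + u}{-5 + u}$ ($r{\left(u \right)} = \left(5 + u\right) + \frac{3 + u}{-5 + u} = 5 + u + \frac{3 + u}{-5 + u}$)
$\left(42 + z{\left(0,-7 \right)}\right) r{\left(8 \right)} = \left(42 + \frac{13 + 0}{4 - 7}\right) \frac{-22 + 8 + 8^{2}}{-5 + 8} = \left(42 + \frac{1}{-3} \cdot 13\right) \frac{-22 + 8 + 64}{3} = \left(42 - \frac{13}{3}\right) \frac{1}{3} \cdot 50 = \left(42 - \frac{13}{3}\right) \frac{50}{3} = \frac{113}{3} \cdot \frac{50}{3} = \frac{5650}{9}$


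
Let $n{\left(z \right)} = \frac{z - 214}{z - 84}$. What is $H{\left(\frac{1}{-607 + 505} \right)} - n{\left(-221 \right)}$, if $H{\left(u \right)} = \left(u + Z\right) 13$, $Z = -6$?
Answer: $- \frac{494983}{6222} \approx -79.554$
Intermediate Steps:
$n{\left(z \right)} = \frac{-214 + z}{-84 + z}$
$H{\left(u \right)} = -78 + 13 u$ ($H{\left(u \right)} = \left(u - 6\right) 13 = \left(-6 + u\right) 13 = -78 + 13 u$)
$H{\left(\frac{1}{-607 + 505} \right)} - n{\left(-221 \right)} = \left(-78 + \frac{13}{-607 + 505}\right) - \frac{-214 - 221}{-84 - 221} = \left(-78 + \frac{13}{-102}\right) - \frac{1}{-305} \left(-435\right) = \left(-78 + 13 \left(- \frac{1}{102}\right)\right) - \left(- \frac{1}{305}\right) \left(-435\right) = \left(-78 - \frac{13}{102}\right) - \frac{87}{61} = - \frac{7969}{102} - \frac{87}{61} = - \frac{494983}{6222}$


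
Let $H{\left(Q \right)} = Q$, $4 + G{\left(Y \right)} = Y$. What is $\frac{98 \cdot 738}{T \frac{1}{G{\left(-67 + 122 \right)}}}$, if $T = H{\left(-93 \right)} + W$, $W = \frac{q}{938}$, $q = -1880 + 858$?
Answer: $- \frac{61782777}{1576} \approx -39202.0$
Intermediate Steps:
$G{\left(Y \right)} = -4 + Y$
$q = -1022$
$W = - \frac{73}{67}$ ($W = - \frac{1022}{938} = \left(-1022\right) \frac{1}{938} = - \frac{73}{67} \approx -1.0896$)
$T = - \frac{6304}{67}$ ($T = -93 - \frac{73}{67} = - \frac{6304}{67} \approx -94.09$)
$\frac{98 \cdot 738}{T \frac{1}{G{\left(-67 + 122 \right)}}} = \frac{98 \cdot 738}{\left(- \frac{6304}{67}\right) \frac{1}{-4 + \left(-67 + 122\right)}} = \frac{72324}{\left(- \frac{6304}{67}\right) \frac{1}{-4 + 55}} = \frac{72324}{\left(- \frac{6304}{67}\right) \frac{1}{51}} = \frac{72324}{- \frac{6304}{3417}} = 72324 \left(- \frac{3417}{6304}\right) = - \frac{61782777}{1576}$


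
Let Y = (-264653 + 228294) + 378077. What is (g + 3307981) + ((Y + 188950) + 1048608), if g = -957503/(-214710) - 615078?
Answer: 917280510593/214710 ≈ 4.2722e+6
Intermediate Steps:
Y = 341718 (Y = -36359 + 378077 = 341718)
g = -132062439877/214710 (g = -957503*(-1/214710) - 615078 = 957503/214710 - 615078 = -132062439877/214710 ≈ -6.1507e+5)
(g + 3307981) + ((Y + 188950) + 1048608) = (-132062439877/214710 + 3307981) + ((341718 + 188950) + 1048608) = 578194160633/214710 + (530668 + 1048608) = 578194160633/214710 + 1579276 = 917280510593/214710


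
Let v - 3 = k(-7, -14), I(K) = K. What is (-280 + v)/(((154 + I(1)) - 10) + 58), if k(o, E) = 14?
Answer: -263/203 ≈ -1.2956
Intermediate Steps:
v = 17 (v = 3 + 14 = 17)
(-280 + v)/(((154 + I(1)) - 10) + 58) = (-280 + 17)/(((154 + 1) - 10) + 58) = -263/((155 - 10) + 58) = -263/(145 + 58) = -263/203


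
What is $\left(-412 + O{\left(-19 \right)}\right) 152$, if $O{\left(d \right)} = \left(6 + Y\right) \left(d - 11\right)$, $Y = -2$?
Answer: $-80864$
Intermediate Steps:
$O{\left(d \right)} = -44 + 4 d$ ($O{\left(d \right)} = \left(6 - 2\right) \left(d - 11\right) = 4 \left(-11 + d\right) = -44 + 4 d$)
$\left(-412 + O{\left(-19 \right)}\right) 152 = \left(-412 + \left(-44 + 4 \left(-19\right)\right)\right) 152 = \left(-412 - 120\right) 152 = \left(-532\right) 152 = -80864$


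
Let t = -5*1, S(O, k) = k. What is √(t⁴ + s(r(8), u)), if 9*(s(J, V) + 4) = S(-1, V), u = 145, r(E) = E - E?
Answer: √5734/3 ≈ 25.241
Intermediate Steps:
r(E) = 0
s(J, V) = -4 + V/9
t = -5
√(t⁴ + s(r(8), u)) = √((-5)⁴ + (-4 + (⅑)*145)) = √(625 + (-4 + 145/9)) = √(625 + 109/9) = √(5734/9) = √5734/3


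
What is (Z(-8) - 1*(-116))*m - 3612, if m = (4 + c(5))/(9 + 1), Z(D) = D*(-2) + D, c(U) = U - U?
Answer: -17812/5 ≈ -3562.4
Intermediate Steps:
c(U) = 0
Z(D) = -D (Z(D) = -2*D + D = -D)
m = ⅖ (m = (4 + 0)/(9 + 1) = 4/10 = 4*(⅒) = ⅖ ≈ 0.40000)
(Z(-8) - 1*(-116))*m - 3612 = (-1*(-8) - 1*(-116))*(⅖) - 3612 = (8 + 116)*(⅖) - 3612 = 124*(⅖) - 3612 = 248/5 - 3612 = -17812/5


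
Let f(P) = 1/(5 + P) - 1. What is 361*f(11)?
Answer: -5415/16 ≈ -338.44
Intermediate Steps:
f(P) = -1 + 1/(5 + P)
361*f(11) = 361*((-4 - 1*11)/(5 + 11)) = 361*((-4 - 11)/16) = 361*((1/16)*(-15)) = 361*(-15/16) = -5415/16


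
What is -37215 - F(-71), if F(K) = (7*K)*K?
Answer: -72502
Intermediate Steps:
F(K) = 7*K**2
-37215 - F(-71) = -37215 - 7*(-71)**2 = -37215 - 7*5041 = -37215 - 1*35287 = -37215 - 35287 = -72502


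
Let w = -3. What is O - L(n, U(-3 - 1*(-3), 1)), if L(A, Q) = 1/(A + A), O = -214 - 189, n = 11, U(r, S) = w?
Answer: -8867/22 ≈ -403.05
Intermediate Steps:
U(r, S) = -3
O = -403
L(A, Q) = 1/(2*A)
O - L(n, U(-3 - 1*(-3), 1)) = -403 - 1/(2*11) = -403 - 1*1/22 = -403 - 1/22 = -8867/22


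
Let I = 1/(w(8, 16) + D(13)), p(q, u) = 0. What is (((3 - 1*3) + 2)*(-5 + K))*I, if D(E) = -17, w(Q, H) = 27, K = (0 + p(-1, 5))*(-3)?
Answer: -1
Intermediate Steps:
K = 0 (K = (0 + 0)*(-3) = 0*(-3) = 0)
I = ⅒ (I = 1/(27 - 17) = 1/10 = ⅒ ≈ 0.10000)
(((3 - 1*3) + 2)*(-5 + K))*I = (((3 - 1*3) + 2)*(-5 + 0))*(⅒) = (((3 - 3) + 2)*(-5))*(⅒) = ((0 + 2)*(-5))*(⅒) = (2*(-5))*(⅒) = -10*⅒ = -1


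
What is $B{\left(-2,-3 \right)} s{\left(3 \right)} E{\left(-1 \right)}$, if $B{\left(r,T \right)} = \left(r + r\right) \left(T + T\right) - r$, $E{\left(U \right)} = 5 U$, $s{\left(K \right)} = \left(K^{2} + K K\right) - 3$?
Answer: $-1950$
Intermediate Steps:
$s{\left(K \right)} = -3 + 2 K^{2}$ ($s{\left(K \right)} = \left(K^{2} + K^{2}\right) - 3 = 2 K^{2} - 3 = -3 + 2 K^{2}$)
$B{\left(r,T \right)} = - r + 4 T r$ ($B{\left(r,T \right)} = 2 r 2 T - r = 4 T r - r = - r + 4 T r$)
$B{\left(-2,-3 \right)} s{\left(3 \right)} E{\left(-1 \right)} = - 2 \left(-1 + 4 \left(-3\right)\right) \left(-3 + 2 \cdot 3^{2}\right) 5 \left(-1\right) = - 2 \left(-1 - 12\right) \left(-3 + 2 \cdot 9\right) \left(-5\right) = \left(-2\right) \left(-13\right) \left(-3 + 18\right) \left(-5\right) = 26 \cdot 15 \left(-5\right) = 390 \left(-5\right) = -1950$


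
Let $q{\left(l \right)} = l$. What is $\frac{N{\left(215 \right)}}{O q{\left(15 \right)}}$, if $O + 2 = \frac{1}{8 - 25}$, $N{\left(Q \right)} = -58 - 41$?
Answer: $\frac{561}{175} \approx 3.2057$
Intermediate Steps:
$N{\left(Q \right)} = -99$
$O = - \frac{35}{17}$ ($O = -2 + \frac{1}{8 - 25} = -2 + \frac{1}{-17} = -2 - \frac{1}{17} = - \frac{35}{17} \approx -2.0588$)
$\frac{N{\left(215 \right)}}{O q{\left(15 \right)}} = - \frac{99}{\left(- \frac{35}{17}\right) 15} = - \frac{99}{- \frac{525}{17}} = \left(-99\right) \left(- \frac{17}{525}\right) = \frac{561}{175}$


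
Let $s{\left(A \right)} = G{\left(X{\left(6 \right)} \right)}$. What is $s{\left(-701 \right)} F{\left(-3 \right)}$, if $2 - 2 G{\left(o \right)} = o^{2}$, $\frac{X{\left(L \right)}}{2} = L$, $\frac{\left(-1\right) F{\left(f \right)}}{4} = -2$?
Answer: $-568$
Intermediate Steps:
$F{\left(f \right)} = 8$ ($F{\left(f \right)} = \left(-4\right) \left(-2\right) = 8$)
$X{\left(L \right)} = 2 L$
$G{\left(o \right)} = 1 - \frac{o^{2}}{2}$
$s{\left(A \right)} = -71$ ($s{\left(A \right)} = 1 - \frac{\left(2 \cdot 6\right)^{2}}{2} = 1 - \frac{12^{2}}{2} = 1 - 72 = -71$)
$s{\left(-701 \right)} F{\left(-3 \right)} = \left(-71\right) 8 = -568$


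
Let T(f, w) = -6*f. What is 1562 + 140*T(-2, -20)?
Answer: 3242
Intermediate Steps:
1562 + 140*T(-2, -20) = 1562 + 140*(-6*(-2)) = 1562 + 140*12 = 1562 + 1680 = 3242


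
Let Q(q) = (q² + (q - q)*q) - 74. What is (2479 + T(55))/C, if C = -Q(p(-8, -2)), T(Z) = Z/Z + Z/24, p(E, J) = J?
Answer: 11915/336 ≈ 35.461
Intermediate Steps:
T(Z) = 1 + Z/24 (T(Z) = 1 + Z*(1/24) = 1 + Z/24)
Q(q) = -74 + q² (Q(q) = (q² + 0*q) - 74 = (q² + 0) - 74 = q² - 74 = -74 + q²)
C = 70 (C = -(-74 + (-2)²) = -(-74 + 4) = -1*(-70) = 70)
(2479 + T(55))/C = (2479 + (1 + (1/24)*55))/70 = (2479 + (1 + 55/24))*(1/70) = (2479 + 79/24)*(1/70) = (59575/24)*(1/70) = 11915/336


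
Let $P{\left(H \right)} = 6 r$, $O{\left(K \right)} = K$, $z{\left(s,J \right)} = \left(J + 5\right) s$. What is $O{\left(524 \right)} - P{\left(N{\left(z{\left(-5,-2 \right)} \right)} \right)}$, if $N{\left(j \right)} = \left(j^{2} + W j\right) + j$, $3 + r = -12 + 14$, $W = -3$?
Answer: $530$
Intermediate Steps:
$r = -1$ ($r = -3 + \left(-12 + 14\right) = -3 + 2 = -1$)
$z{\left(s,J \right)} = s \left(5 + J\right)$ ($z{\left(s,J \right)} = \left(5 + J\right) s = s \left(5 + J\right)$)
$N{\left(j \right)} = j^{2} - 2 j$ ($N{\left(j \right)} = \left(j^{2} - 3 j\right) + j = j^{2} - 2 j$)
$P{\left(H \right)} = -6$ ($P{\left(H \right)} = 6 \left(-1\right) = -6$)
$O{\left(524 \right)} - P{\left(N{\left(z{\left(-5,-2 \right)} \right)} \right)} = 524 - -6 = 524 + 6 = 530$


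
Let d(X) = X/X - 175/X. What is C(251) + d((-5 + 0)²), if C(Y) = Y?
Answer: 245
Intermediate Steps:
d(X) = 1 - 175/X
C(251) + d((-5 + 0)²) = 251 + (-175 + (-5 + 0)²)/((-5 + 0)²) = 251 + (-175 + (-5)²)/((-5)²) = 251 + (-175 + 25)/25 = 251 + (1/25)*(-150) = 251 - 6 = 245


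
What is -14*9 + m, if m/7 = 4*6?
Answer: 42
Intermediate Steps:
m = 168 (m = 7*(4*6) = 7*24 = 168)
-14*9 + m = -14*9 + 168 = -126 + 168 = 42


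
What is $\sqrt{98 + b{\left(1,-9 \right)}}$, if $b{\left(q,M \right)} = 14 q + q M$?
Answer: $\sqrt{103} \approx 10.149$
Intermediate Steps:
$b{\left(q,M \right)} = 14 q + M q$
$\sqrt{98 + b{\left(1,-9 \right)}} = \sqrt{98 + 1 \left(14 - 9\right)} = \sqrt{98 + 1 \cdot 5} = \sqrt{98 + 5} = \sqrt{103}$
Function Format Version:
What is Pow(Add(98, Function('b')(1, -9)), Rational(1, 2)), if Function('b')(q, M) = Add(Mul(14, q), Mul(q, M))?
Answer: Pow(103, Rational(1, 2)) ≈ 10.149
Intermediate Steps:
Function('b')(q, M) = Add(Mul(14, q), Mul(M, q))
Pow(Add(98, Function('b')(1, -9)), Rational(1, 2)) = Pow(Add(98, Mul(1, Add(14, -9))), Rational(1, 2)) = Pow(Add(98, Mul(1, 5)), Rational(1, 2)) = Pow(Add(98, 5), Rational(1, 2)) = Pow(103, Rational(1, 2))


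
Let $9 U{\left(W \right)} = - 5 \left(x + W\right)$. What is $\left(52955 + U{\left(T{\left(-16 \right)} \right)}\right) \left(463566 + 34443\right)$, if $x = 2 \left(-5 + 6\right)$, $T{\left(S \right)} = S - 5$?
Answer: $\frac{79131970070}{3} \approx 2.6377 \cdot 10^{10}$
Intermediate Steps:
$T{\left(S \right)} = -5 + S$
$x = 2$ ($x = 2 \cdot 1 = 2$)
$U{\left(W \right)} = - \frac{10}{9} - \frac{5 W}{9}$ ($U{\left(W \right)} = \frac{\left(-5\right) \left(2 + W\right)}{9} = \frac{-10 - 5 W}{9} = - \frac{10}{9} - \frac{5 W}{9}$)
$\left(52955 + U{\left(T{\left(-16 \right)} \right)}\right) \left(463566 + 34443\right) = \left(52955 - \left(\frac{10}{9} + \frac{5 \left(-5 - 16\right)}{9}\right)\right) \left(463566 + 34443\right) = \left(52955 - - \frac{95}{9}\right) 498009 = \left(52955 + \left(- \frac{10}{9} + \frac{35}{3}\right)\right) 498009 = \left(52955 + \frac{95}{9}\right) 498009 = \frac{476690}{9} \cdot 498009 = \frac{79131970070}{3}$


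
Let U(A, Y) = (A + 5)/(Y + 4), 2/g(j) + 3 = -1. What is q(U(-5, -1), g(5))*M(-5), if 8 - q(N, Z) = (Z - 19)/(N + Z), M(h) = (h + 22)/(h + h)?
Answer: 527/10 ≈ 52.700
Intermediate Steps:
g(j) = -1/2 (g(j) = 2/(-3 - 1) = 2/(-4) = 2*(-1/4) = -1/2)
M(h) = (22 + h)/(2*h) (M(h) = (22 + h)/((2*h)) = (22 + h)*(1/(2*h)) = (22 + h)/(2*h))
U(A, Y) = (5 + A)/(4 + Y)
q(N, Z) = 8 - (-19 + Z)/(N + Z) (q(N, Z) = 8 - (Z - 19)/(N + Z) = 8 - (-19 + Z)/(N + Z))
q(U(-5, -1), g(5))*M(-5) = ((19 + 7*(-1/2) + 8*((5 - 5)/(4 - 1)))/((5 - 5)/(4 - 1) - 1/2))*((1/2)*(22 - 5)/(-5)) = ((19 - 7/2 + 8*(0/3))/(0/3 - 1/2))*((1/2)*(-1/5)*17) = ((19 - 7/2 + 8*((1/3)*0))/((1/3)*0 - 1/2))*(-17/10) = ((19 - 7/2 + 8*0)/(0 - 1/2))*(-17/10) = ((19 - 7/2 + 0)/(-1/2))*(-17/10) = -2*31/2*(-17/10) = -31*(-17/10) = 527/10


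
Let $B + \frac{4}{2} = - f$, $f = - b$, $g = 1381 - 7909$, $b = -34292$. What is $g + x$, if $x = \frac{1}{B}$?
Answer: $- \frac{223871233}{34294} \approx -6528.0$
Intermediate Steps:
$g = -6528$ ($g = 1381 - 7909 = -6528$)
$f = 34292$ ($f = \left(-1\right) \left(-34292\right) = 34292$)
$B = -34294$ ($B = -2 - 34292 = -34294$)
$x = - \frac{1}{34294}$ ($x = \frac{1}{-34294} = - \frac{1}{34294} \approx -2.916 \cdot 10^{-5}$)
$g + x = -6528 - \frac{1}{34294} = - \frac{223871233}{34294}$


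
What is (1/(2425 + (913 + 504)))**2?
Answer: 1/14760964 ≈ 6.7746e-8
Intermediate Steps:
(1/(2425 + (913 + 504)))**2 = (1/(2425 + 1417))**2 = (1/3842)**2 = 1/14760964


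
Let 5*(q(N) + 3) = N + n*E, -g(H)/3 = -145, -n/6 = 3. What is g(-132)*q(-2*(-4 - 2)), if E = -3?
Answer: 4437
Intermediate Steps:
n = -18 (n = -6*3 = -18)
g(H) = 435 (g(H) = -3*(-145) = 435)
q(N) = 39/5 + N/5 (q(N) = -3 + (N - 18*(-3))/5 = -3 + (N + 54)/5 = -3 + (54 + N)/5 = -3 + (54/5 + N/5) = 39/5 + N/5)
g(-132)*q(-2*(-4 - 2)) = 435*(39/5 + (-2*(-4 - 2))/5) = 435*(39/5 + (-2*(-6))/5) = 435*(39/5 + (⅕)*12) = 435*(39/5 + 12/5) = 435*(51/5) = 4437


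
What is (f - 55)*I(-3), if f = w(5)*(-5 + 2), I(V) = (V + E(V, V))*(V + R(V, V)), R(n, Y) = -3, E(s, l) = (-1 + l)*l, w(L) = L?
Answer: 3780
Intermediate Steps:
E(s, l) = l*(-1 + l)
I(V) = (-3 + V)*(V + V*(-1 + V)) (I(V) = (V + V*(-1 + V))*(V - 3) = (V + V*(-1 + V))*(-3 + V) = (-3 + V)*(V + V*(-1 + V)))
f = -15 (f = 5*(-5 + 2) = 5*(-3) = -15)
(f - 55)*I(-3) = (-15 - 55)*((-3)**2*(-3 - 3)) = -630*(-6) = -70*(-54) = 3780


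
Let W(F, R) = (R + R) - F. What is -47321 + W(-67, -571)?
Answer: -48396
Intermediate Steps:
W(F, R) = -F + 2*R (W(F, R) = 2*R - F = -F + 2*R)
-47321 + W(-67, -571) = -47321 + (-1*(-67) + 2*(-571)) = -47321 + (67 - 1142) = -47321 - 1075 = -48396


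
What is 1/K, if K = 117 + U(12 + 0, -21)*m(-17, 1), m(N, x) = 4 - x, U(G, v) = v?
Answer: 1/54 ≈ 0.018519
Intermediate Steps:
K = 54 (K = 117 - 21*(4 - 1*1) = 117 - 21*(4 - 1) = 117 - 21*3 = 117 - 63 = 54)
1/K = 1/54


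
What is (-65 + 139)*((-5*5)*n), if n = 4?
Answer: -7400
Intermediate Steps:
(-65 + 139)*((-5*5)*n) = (-65 + 139)*(-5*5*4) = 74*(-25*4) = 74*(-100) = -7400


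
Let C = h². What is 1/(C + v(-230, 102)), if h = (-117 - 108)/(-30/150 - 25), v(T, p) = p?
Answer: 196/35617 ≈ 0.0055030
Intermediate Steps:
h = 125/14 (h = -225/(-30*1/150 - 25) = -225/(-⅕ - 25) = -225/(-126/5) = -225*(-5/126) = 125/14 ≈ 8.9286)
C = 15625/196 (C = (125/14)² = 15625/196 ≈ 79.719)
1/(C + v(-230, 102)) = 1/(15625/196 + 102) = 1/(35617/196) = 196/35617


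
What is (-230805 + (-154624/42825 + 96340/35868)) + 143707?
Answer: -3716334739137/42667975 ≈ -87099.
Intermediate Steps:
(-230805 + (-154624/42825 + 96340/35868)) + 143707 = (-230805 + (-154624*1/42825 + 96340*(1/35868))) + 143707 = (-230805 + (-154624/42825 + 24085/8967)) + 143707 = (-230805 - 39452587/42667975) + 143707 = -9848021422462/42667975 + 143707 = -3716334739137/42667975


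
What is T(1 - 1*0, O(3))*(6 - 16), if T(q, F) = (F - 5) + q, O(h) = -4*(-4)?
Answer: -120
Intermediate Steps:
O(h) = 16
T(q, F) = -5 + F + q (T(q, F) = (-5 + F) + q = -5 + F + q)
T(1 - 1*0, O(3))*(6 - 16) = (-5 + 16 + (1 - 1*0))*(6 - 16) = (-5 + 16 + (1 + 0))*(-10) = (-5 + 16 + 1)*(-10) = 12*(-10) = -120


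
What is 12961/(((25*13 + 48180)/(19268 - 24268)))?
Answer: -12961000/9701 ≈ -1336.0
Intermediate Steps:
12961/(((25*13 + 48180)/(19268 - 24268))) = 12961/(((325 + 48180)/(-5000))) = 12961/((48505*(-1/5000))) = 12961/(-9701/1000) = 12961*(-1000/9701) = -12961000/9701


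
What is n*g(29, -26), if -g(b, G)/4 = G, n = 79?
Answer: 8216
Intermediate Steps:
g(b, G) = -4*G
n*g(29, -26) = 79*(-4*(-26)) = 79*104 = 8216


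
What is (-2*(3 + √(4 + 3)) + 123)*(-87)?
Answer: -10179 + 174*√7 ≈ -9718.6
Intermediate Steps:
(-2*(3 + √(4 + 3)) + 123)*(-87) = (-2*(3 + √7) + 123)*(-87) = ((-6 - 2*√7) + 123)*(-87) = (117 - 2*√7)*(-87) = -10179 + 174*√7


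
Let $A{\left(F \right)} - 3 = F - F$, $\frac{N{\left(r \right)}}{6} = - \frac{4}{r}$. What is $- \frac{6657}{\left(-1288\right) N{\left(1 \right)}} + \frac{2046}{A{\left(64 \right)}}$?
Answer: $\frac{1003587}{1472} \approx 681.78$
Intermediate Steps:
$N{\left(r \right)} = - \frac{24}{r}$ ($N{\left(r \right)} = 6 \left(- \frac{4}{r}\right) = - \frac{24}{r}$)
$A{\left(F \right)} = 3$ ($A{\left(F \right)} = 3 + \left(F - F\right) = 3 + 0 = 3$)
$- \frac{6657}{\left(-1288\right) N{\left(1 \right)}} + \frac{2046}{A{\left(64 \right)}} = - \frac{6657}{\left(-1288\right) \left(- \frac{24}{1}\right)} + \frac{2046}{3} = - \frac{6657}{\left(-1288\right) \left(\left(-24\right) 1\right)} + 2046 \cdot \frac{1}{3} = - \frac{6657}{\left(-1288\right) \left(-24\right)} + 682 = - \frac{6657}{30912} + 682 = \left(-6657\right) \frac{1}{30912} + 682 = - \frac{317}{1472} + 682 = \frac{1003587}{1472}$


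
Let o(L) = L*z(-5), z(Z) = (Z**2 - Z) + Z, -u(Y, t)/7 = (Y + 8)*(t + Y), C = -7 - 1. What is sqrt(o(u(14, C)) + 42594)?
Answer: 57*sqrt(6) ≈ 139.62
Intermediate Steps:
C = -8
u(Y, t) = -7*(8 + Y)*(Y + t) (u(Y, t) = -7*(Y + 8)*(t + Y) = -7*(8 + Y)*(Y + t))
z(Z) = Z**2
o(L) = 25*L (o(L) = L*(-5)**2 = L*25 = 25*L)
sqrt(o(u(14, C)) + 42594) = sqrt(25*(-56*14 - 56*(-8) - 7*14**2 - 7*14*(-8)) + 42594) = sqrt(25*(-784 + 448 - 7*196 + 784) + 42594) = sqrt(25*(-784 + 448 - 1372 + 784) + 42594) = sqrt(25*(-924) + 42594) = sqrt(-23100 + 42594) = sqrt(19494) = 57*sqrt(6)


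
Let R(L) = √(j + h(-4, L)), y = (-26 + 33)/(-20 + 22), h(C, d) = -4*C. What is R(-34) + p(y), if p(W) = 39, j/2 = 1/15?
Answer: 39 + 11*√30/15 ≈ 43.017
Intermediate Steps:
y = 7/2 ≈ 3.5000
j = 2/15 ≈ 0.13333
R(L) = 11*√30/15 (R(L) = √(2/15 - 4*(-4)) = √(2/15 + 16) = √(242/15) = 11*√30/15)
R(-34) + p(y) = 11*√30/15 + 39 = 39 + 11*√30/15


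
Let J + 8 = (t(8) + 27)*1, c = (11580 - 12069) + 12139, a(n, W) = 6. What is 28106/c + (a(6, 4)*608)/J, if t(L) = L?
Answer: 7209677/52425 ≈ 137.52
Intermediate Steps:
c = 11650 (c = -489 + 12139 = 11650)
J = 27 (J = -8 + (8 + 27)*1 = -8 + 35*1 = -8 + 35 = 27)
28106/c + (a(6, 4)*608)/J = 28106/11650 + (6*608)/27 = 28106*(1/11650) + 3648*(1/27) = 14053/5825 + 1216/9 = 7209677/52425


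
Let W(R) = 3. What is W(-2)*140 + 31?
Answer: 451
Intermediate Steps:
W(-2)*140 + 31 = 3*140 + 31 = 420 + 31 = 451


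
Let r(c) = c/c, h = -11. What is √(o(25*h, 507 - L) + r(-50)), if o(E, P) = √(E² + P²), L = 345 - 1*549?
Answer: √(1 + √581146) ≈ 27.628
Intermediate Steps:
r(c) = 1
L = -204 (L = 345 - 549 = -204)
√(o(25*h, 507 - L) + r(-50)) = √(√((25*(-11))² + (507 - 1*(-204))²) + 1) = √(√((-275)² + (507 + 204)²) + 1) = √(√(75625 + 711²) + 1) = √(√(75625 + 505521) + 1) = √(√581146 + 1) = √(1 + √581146)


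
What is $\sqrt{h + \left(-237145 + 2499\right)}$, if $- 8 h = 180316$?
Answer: $\frac{11 i \sqrt{8502}}{2} \approx 507.13 i$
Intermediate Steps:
$h = - \frac{45079}{2}$ ($h = \left(- \frac{1}{8}\right) 180316 = - \frac{45079}{2} \approx -22540.0$)
$\sqrt{h + \left(-237145 + 2499\right)} = \sqrt{- \frac{45079}{2} + \left(-237145 + 2499\right)} = \sqrt{- \frac{45079}{2} - 234646} = \sqrt{- \frac{514371}{2}} = \frac{11 i \sqrt{8502}}{2}$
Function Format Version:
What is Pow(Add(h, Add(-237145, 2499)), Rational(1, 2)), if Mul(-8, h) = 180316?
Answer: Mul(Rational(11, 2), I, Pow(8502, Rational(1, 2))) ≈ Mul(507.13, I)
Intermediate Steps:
h = Rational(-45079, 2) (h = Mul(Rational(-1, 8), 180316) = Rational(-45079, 2) ≈ -22540.)
Pow(Add(h, Add(-237145, 2499)), Rational(1, 2)) = Pow(Add(Rational(-45079, 2), Add(-237145, 2499)), Rational(1, 2)) = Pow(Add(Rational(-45079, 2), -234646), Rational(1, 2)) = Pow(Rational(-514371, 2), Rational(1, 2)) = Mul(Rational(11, 2), I, Pow(8502, Rational(1, 2)))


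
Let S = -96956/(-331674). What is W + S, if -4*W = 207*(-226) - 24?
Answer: 3881180267/331674 ≈ 11702.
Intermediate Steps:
S = 48478/165837 (S = -96956*(-1/331674) = 48478/165837 ≈ 0.29232)
W = 23403/2 (W = -(207*(-226) - 24)/4 = -(-46782 - 24)/4 = -1/4*(-46806) = 23403/2 ≈ 11702.)
W + S = 23403/2 + 48478/165837 = 3881180267/331674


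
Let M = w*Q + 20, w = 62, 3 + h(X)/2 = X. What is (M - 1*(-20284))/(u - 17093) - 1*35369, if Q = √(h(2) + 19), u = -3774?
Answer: -738065227/20867 - 62*√17/20867 ≈ -35370.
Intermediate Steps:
h(X) = -6 + 2*X
Q = √17 (Q = √((-6 + 2*2) + 19) = √((-6 + 4) + 19) = √(-2 + 19) = √17 ≈ 4.1231)
M = 20 + 62*√17 (M = 62*√17 + 20 = 20 + 62*√17 ≈ 275.63)
(M - 1*(-20284))/(u - 17093) - 1*35369 = ((20 + 62*√17) - 1*(-20284))/(-3774 - 17093) - 1*35369 = ((20 + 62*√17) + 20284)/(-20867) - 35369 = (20304 + 62*√17)*(-1/20867) - 35369 = (-20304/20867 - 62*√17/20867) - 35369 = -738065227/20867 - 62*√17/20867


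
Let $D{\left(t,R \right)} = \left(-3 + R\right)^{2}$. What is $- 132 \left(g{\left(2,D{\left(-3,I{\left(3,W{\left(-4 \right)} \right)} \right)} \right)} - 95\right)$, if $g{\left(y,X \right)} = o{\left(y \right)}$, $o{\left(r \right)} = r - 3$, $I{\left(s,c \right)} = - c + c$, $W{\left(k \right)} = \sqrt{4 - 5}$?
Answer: $12672$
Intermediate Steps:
$W{\left(k \right)} = i$ ($W{\left(k \right)} = \sqrt{-1} = i$)
$I{\left(s,c \right)} = 0$
$o{\left(r \right)} = -3 + r$
$g{\left(y,X \right)} = -3 + y$
$- 132 \left(g{\left(2,D{\left(-3,I{\left(3,W{\left(-4 \right)} \right)} \right)} \right)} - 95\right) = - 132 \left(\left(-3 + 2\right) - 95\right) = - 132 \left(-1 - 95\right) = \left(-132\right) \left(-96\right) = 12672$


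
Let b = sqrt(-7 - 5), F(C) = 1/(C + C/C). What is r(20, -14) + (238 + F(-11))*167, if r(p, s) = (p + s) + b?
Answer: 397353/10 + 2*I*sqrt(3) ≈ 39735.0 + 3.4641*I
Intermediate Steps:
F(C) = 1/(1 + C) (F(C) = 1/(C + 1) = 1/(1 + C))
b = 2*I*sqrt(3) (b = sqrt(-12) = 2*I*sqrt(3) ≈ 3.4641*I)
r(p, s) = p + s + 2*I*sqrt(3) (r(p, s) = (p + s) + 2*I*sqrt(3) = p + s + 2*I*sqrt(3))
r(20, -14) + (238 + F(-11))*167 = (20 - 14 + 2*I*sqrt(3)) + (238 + 1/(1 - 11))*167 = (6 + 2*I*sqrt(3)) + (238 + 1/(-10))*167 = (6 + 2*I*sqrt(3)) + (238 - 1/10)*167 = (6 + 2*I*sqrt(3)) + (2379/10)*167 = (6 + 2*I*sqrt(3)) + 397293/10 = 397353/10 + 2*I*sqrt(3)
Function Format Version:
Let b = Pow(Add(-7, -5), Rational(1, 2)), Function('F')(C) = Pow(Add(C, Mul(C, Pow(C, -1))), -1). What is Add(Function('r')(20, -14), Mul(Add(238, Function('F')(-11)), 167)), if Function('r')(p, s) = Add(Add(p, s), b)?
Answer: Add(Rational(397353, 10), Mul(2, I, Pow(3, Rational(1, 2)))) ≈ Add(39735., Mul(3.4641, I))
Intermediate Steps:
Function('F')(C) = Pow(Add(1, C), -1) (Function('F')(C) = Pow(Add(C, 1), -1) = Pow(Add(1, C), -1))
b = Mul(2, I, Pow(3, Rational(1, 2))) (b = Pow(-12, Rational(1, 2)) = Mul(2, I, Pow(3, Rational(1, 2))) ≈ Mul(3.4641, I))
Function('r')(p, s) = Add(p, s, Mul(2, I, Pow(3, Rational(1, 2)))) (Function('r')(p, s) = Add(Add(p, s), Mul(2, I, Pow(3, Rational(1, 2)))) = Add(p, s, Mul(2, I, Pow(3, Rational(1, 2)))))
Add(Function('r')(20, -14), Mul(Add(238, Function('F')(-11)), 167)) = Add(Add(20, -14, Mul(2, I, Pow(3, Rational(1, 2)))), Mul(Add(238, Pow(Add(1, -11), -1)), 167)) = Add(Add(6, Mul(2, I, Pow(3, Rational(1, 2)))), Mul(Add(238, Pow(-10, -1)), 167)) = Add(Add(6, Mul(2, I, Pow(3, Rational(1, 2)))), Mul(Add(238, Rational(-1, 10)), 167)) = Add(Add(6, Mul(2, I, Pow(3, Rational(1, 2)))), Mul(Rational(2379, 10), 167)) = Add(Add(6, Mul(2, I, Pow(3, Rational(1, 2)))), Rational(397293, 10)) = Add(Rational(397353, 10), Mul(2, I, Pow(3, Rational(1, 2))))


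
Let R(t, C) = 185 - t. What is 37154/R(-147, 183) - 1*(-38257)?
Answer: 6369239/166 ≈ 38369.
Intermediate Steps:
37154/R(-147, 183) - 1*(-38257) = 37154/(185 - 1*(-147)) - 1*(-38257) = 37154/(185 + 147) + 38257 = 37154/332 + 38257 = 37154*(1/332) + 38257 = 18577/166 + 38257 = 6369239/166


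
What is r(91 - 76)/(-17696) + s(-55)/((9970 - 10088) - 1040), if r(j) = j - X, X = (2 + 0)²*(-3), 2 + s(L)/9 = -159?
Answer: 4268373/3415328 ≈ 1.2498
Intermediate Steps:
s(L) = -1449 (s(L) = -18 + 9*(-159) = -18 - 1431 = -1449)
X = -12 (X = 2²*(-3) = 4*(-3) = -12)
r(j) = 12 + j (r(j) = j - 1*(-12) = j + 12 = 12 + j)
r(91 - 76)/(-17696) + s(-55)/((9970 - 10088) - 1040) = (12 + (91 - 76))/(-17696) - 1449/((9970 - 10088) - 1040) = (12 + 15)*(-1/17696) - 1449/(-118 - 1040) = 27*(-1/17696) - 1449/(-1158) = -27/17696 - 1449*(-1/1158) = -27/17696 + 483/386 = 4268373/3415328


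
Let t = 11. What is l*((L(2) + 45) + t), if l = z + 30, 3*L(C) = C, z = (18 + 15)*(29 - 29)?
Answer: 1700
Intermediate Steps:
z = 0 (z = 33*0 = 0)
L(C) = C/3
l = 30 (l = 0 + 30 = 30)
l*((L(2) + 45) + t) = 30*(((1/3)*2 + 45) + 11) = 30*((2/3 + 45) + 11) = 30*(137/3 + 11) = 30*(170/3) = 1700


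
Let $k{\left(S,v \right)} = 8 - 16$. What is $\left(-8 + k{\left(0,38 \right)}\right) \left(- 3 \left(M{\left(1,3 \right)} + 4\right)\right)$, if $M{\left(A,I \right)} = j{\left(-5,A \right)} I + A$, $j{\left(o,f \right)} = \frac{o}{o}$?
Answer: $384$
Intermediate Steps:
$j{\left(o,f \right)} = 1$
$k{\left(S,v \right)} = -8$
$M{\left(A,I \right)} = A + I$ ($M{\left(A,I \right)} = 1 I + A = I + A = A + I$)
$\left(-8 + k{\left(0,38 \right)}\right) \left(- 3 \left(M{\left(1,3 \right)} + 4\right)\right) = \left(-8 - 8\right) \left(- 3 \left(\left(1 + 3\right) + 4\right)\right) = - 16 \left(- 3 \left(4 + 4\right)\right) = - 16 \left(\left(-3\right) 8\right) = \left(-16\right) \left(-24\right) = 384$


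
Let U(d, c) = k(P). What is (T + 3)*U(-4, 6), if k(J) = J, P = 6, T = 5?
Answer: 48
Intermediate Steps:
U(d, c) = 6
(T + 3)*U(-4, 6) = (5 + 3)*6 = 8*6 = 48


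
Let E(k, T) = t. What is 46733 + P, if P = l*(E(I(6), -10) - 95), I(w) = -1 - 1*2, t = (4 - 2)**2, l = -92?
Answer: 55105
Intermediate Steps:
t = 4 (t = 2**2 = 4)
I(w) = -3 (I(w) = -1 - 2 = -3)
E(k, T) = 4
P = 8372 (P = -92*(4 - 95) = -92*(-91) = 8372)
46733 + P = 46733 + 8372 = 55105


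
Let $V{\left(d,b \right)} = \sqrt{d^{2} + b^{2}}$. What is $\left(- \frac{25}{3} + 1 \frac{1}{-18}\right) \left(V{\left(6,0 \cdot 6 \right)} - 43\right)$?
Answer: $\frac{5587}{18} \approx 310.39$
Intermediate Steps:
$V{\left(d,b \right)} = \sqrt{b^{2} + d^{2}}$
$\left(- \frac{25}{3} + 1 \frac{1}{-18}\right) \left(V{\left(6,0 \cdot 6 \right)} - 43\right) = \left(- \frac{25}{3} + 1 \frac{1}{-18}\right) \left(\sqrt{\left(0 \cdot 6\right)^{2} + 6^{2}} - 43\right) = \left(\left(-25\right) \frac{1}{3} + 1 \left(- \frac{1}{18}\right)\right) \left(\sqrt{0^{2} + 36} - 43\right) = \left(- \frac{25}{3} - \frac{1}{18}\right) \left(\sqrt{0 + 36} - 43\right) = - \frac{151 \left(\sqrt{36} - 43\right)}{18} = - \frac{151 \left(6 - 43\right)}{18} = \left(- \frac{151}{18}\right) \left(-37\right) = \frac{5587}{18}$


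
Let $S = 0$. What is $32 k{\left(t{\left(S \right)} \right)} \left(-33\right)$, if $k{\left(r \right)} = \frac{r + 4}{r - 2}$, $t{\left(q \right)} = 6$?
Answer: $-2640$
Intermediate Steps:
$k{\left(r \right)} = \frac{4 + r}{-2 + r}$
$32 k{\left(t{\left(S \right)} \right)} \left(-33\right) = 32 \frac{4 + 6}{-2 + 6} \left(-33\right) = 32 \cdot \frac{1}{4} \cdot 10 \left(-33\right) = 32 \cdot \frac{5}{2} \left(-33\right) = 80 \left(-33\right) = -2640$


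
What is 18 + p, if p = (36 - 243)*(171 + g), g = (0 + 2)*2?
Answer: -36207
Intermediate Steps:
g = 4 (g = 2*2 = 4)
p = -36225 (p = (36 - 243)*(171 + 4) = -207*175 = -36225)
18 + p = 18 - 36225 = -36207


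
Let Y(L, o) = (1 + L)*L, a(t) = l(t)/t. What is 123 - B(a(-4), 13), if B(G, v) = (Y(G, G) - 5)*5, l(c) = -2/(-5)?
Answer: 2969/20 ≈ 148.45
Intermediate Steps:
l(c) = ⅖ (l(c) = -2*(-⅕) = ⅖)
a(t) = 2/(5*t)
Y(L, o) = L*(1 + L)
B(G, v) = -25 + 5*G*(1 + G) (B(G, v) = (G*(1 + G) - 5)*5 = (-5 + G*(1 + G))*5 = -25 + 5*G*(1 + G))
123 - B(a(-4), 13) = 123 - (-25 + 5*((⅖)/(-4))*(1 + (⅖)/(-4))) = 123 - (-25 + 5*((⅖)*(-¼))*(1 + (⅖)*(-¼))) = 123 - (-25 + 5*(-⅒)*(1 - ⅒)) = 123 - (-25 + 5*(-⅒)*(9/10)) = 123 - (-25 - 9/20) = 123 - 1*(-509/20) = 123 + 509/20 = 2969/20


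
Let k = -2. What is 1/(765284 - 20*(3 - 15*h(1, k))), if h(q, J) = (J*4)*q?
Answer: 1/762824 ≈ 1.3109e-6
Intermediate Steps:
h(q, J) = 4*J*q (h(q, J) = (4*J)*q = 4*J*q)
1/(765284 - 20*(3 - 15*h(1, k))) = 1/(765284 - 20*(3 - 60*(-2))) = 1/(765284 - 20*(3 - 15*(-8))) = 1/(765284 - 20*(3 + 120)) = 1/(765284 - 20*123) = 1/(765284 - 2460) = 1/762824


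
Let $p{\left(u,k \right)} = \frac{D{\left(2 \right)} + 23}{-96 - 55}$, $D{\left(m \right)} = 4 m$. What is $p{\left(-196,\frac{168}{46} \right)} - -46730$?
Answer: $\frac{7056199}{151} \approx 46730.0$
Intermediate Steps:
$p{\left(u,k \right)} = - \frac{31}{151}$ ($p{\left(u,k \right)} = \frac{4 \cdot 2 + 23}{-96 - 55} = \frac{8 + 23}{-151} = 31 \left(- \frac{1}{151}\right) = - \frac{31}{151}$)
$p{\left(-196,\frac{168}{46} \right)} - -46730 = - \frac{31}{151} - -46730 = - \frac{31}{151} + 46730 = \frac{7056199}{151}$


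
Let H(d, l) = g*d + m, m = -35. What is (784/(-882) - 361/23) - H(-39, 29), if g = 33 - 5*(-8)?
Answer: 593141/207 ≈ 2865.4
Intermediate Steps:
g = 73 (g = 33 + 40 = 73)
H(d, l) = -35 + 73*d (H(d, l) = 73*d - 35 = -35 + 73*d)
(784/(-882) - 361/23) - H(-39, 29) = (784/(-882) - 361/23) - (-35 + 73*(-39)) = (784*(-1/882) - 361*1/23) - (-35 - 2847) = (-8/9 - 361/23) - 1*(-2882) = -3433/207 + 2882 = 593141/207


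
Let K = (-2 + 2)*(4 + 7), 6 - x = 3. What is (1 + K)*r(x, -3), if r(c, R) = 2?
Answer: 2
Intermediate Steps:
x = 3 (x = 6 - 1*3 = 6 - 3 = 3)
K = 0 (K = 0*11 = 0)
(1 + K)*r(x, -3) = (1 + 0)*2 = 1*2 = 2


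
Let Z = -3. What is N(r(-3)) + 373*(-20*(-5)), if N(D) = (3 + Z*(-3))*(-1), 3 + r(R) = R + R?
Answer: 37288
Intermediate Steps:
r(R) = -3 + 2*R (r(R) = -3 + (R + R) = -3 + 2*R)
N(D) = -12 (N(D) = (3 - 3*(-3))*(-1) = (3 + 9)*(-1) = 12*(-1) = -12)
N(r(-3)) + 373*(-20*(-5)) = -12 + 373*(-20*(-5)) = -12 + 373*100 = -12 + 37300 = 37288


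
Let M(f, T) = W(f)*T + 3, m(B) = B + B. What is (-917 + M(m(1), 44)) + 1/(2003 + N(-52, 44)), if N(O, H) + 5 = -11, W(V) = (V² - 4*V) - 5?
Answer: -2602969/1987 ≈ -1310.0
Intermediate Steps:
W(V) = -5 + V² - 4*V
N(O, H) = -16 (N(O, H) = -5 - 11 = -16)
m(B) = 2*B
M(f, T) = 3 + T*(-5 + f² - 4*f) (M(f, T) = (-5 + f² - 4*f)*T + 3 = T*(-5 + f² - 4*f) + 3 = 3 + T*(-5 + f² - 4*f))
(-917 + M(m(1), 44)) + 1/(2003 + N(-52, 44)) = (-917 + (3 - 1*44*(5 - (2*1)² + 4*(2*1)))) + 1/(2003 - 16) = (-917 + (3 - 1*44*(5 - 1*2² + 4*2))) + 1/1987 = (-917 + (3 - 1*44*(5 - 1*4 + 8))) + 1/1987 = (-917 + (3 - 1*44*(5 - 4 + 8))) + 1/1987 = (-917 + (3 - 1*44*9)) + 1/1987 = (-917 + (3 - 396)) + 1/1987 = (-917 - 393) + 1/1987 = -1310 + 1/1987 = -2602969/1987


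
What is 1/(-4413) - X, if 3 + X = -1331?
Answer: 5886941/4413 ≈ 1334.0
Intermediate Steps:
X = -1334 (X = -3 - 1331 = -1334)
1/(-4413) - X = 1/(-4413) - 1*(-1334) = -1/4413 + 1334 = 5886941/4413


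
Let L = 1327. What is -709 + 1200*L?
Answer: 1591691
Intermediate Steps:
-709 + 1200*L = -709 + 1200*1327 = -709 + 1592400 = 1591691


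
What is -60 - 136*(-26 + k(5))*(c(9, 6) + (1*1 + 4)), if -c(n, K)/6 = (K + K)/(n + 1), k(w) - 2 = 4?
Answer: -6044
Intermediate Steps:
k(w) = 6 (k(w) = 2 + 4 = 6)
c(n, K) = -12*K/(1 + n) (c(n, K) = -6*(K + K)/(n + 1) = -6*2*K/(1 + n) = -12*K/(1 + n))
-60 - 136*(-26 + k(5))*(c(9, 6) + (1*1 + 4)) = -60 - 136*(-26 + 6)*(-12*6/(1 + 9) + (1*1 + 4)) = -60 - (-2720)*(-12*6/10 + (1 + 4)) = -60 - (-2720)*(-12*6*⅒ + 5) = -60 - (-2720)*(-36/5 + 5) = -60 - (-2720)*(-11)/5 = -60 - 136*44 = -60 - 5984 = -6044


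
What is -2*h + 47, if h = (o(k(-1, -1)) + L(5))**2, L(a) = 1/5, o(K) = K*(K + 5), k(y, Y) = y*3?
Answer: -507/25 ≈ -20.280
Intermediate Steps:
k(y, Y) = 3*y
o(K) = K*(5 + K)
L(a) = 1/5
h = 841/25 (h = ((3*(-1))*(5 + 3*(-1)) + 1/5)**2 = (-3*(5 - 3) + 1/5)**2 = (-3*2 + 1/5)**2 = (-6 + 1/5)**2 = (-29/5)**2 = 841/25 ≈ 33.640)
-2*h + 47 = -2*841/25 + 47 = -1682/25 + 47 = -507/25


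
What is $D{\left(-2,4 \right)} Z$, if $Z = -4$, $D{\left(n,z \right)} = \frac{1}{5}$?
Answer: $- \frac{4}{5} \approx -0.8$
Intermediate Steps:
$D{\left(n,z \right)} = \frac{1}{5}$
$D{\left(-2,4 \right)} Z = \frac{1}{5} \left(-4\right) = - \frac{4}{5}$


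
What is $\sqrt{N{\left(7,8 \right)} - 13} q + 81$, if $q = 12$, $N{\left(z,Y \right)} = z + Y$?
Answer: $81 + 12 \sqrt{2} \approx 97.971$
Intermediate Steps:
$N{\left(z,Y \right)} = Y + z$
$\sqrt{N{\left(7,8 \right)} - 13} q + 81 = \sqrt{\left(8 + 7\right) - 13} \cdot 12 + 81 = \sqrt{15 - 13} \cdot 12 + 81 = \sqrt{2} \cdot 12 + 81 = 12 \sqrt{2} + 81 = 81 + 12 \sqrt{2}$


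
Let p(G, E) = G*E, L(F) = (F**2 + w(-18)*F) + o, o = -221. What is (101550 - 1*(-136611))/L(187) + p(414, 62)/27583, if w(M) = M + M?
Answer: 7288309551/772765328 ≈ 9.4315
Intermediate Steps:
w(M) = 2*M
L(F) = -221 + F**2 - 36*F (L(F) = (F**2 + (2*(-18))*F) - 221 = (F**2 - 36*F) - 221 = -221 + F**2 - 36*F)
p(G, E) = E*G
(101550 - 1*(-136611))/L(187) + p(414, 62)/27583 = (101550 - 1*(-136611))/(-221 + 187**2 - 36*187) + (62*414)/27583 = (101550 + 136611)/(-221 + 34969 - 6732) + 25668*(1/27583) = 238161/28016 + 25668/27583 = 7288309551/772765328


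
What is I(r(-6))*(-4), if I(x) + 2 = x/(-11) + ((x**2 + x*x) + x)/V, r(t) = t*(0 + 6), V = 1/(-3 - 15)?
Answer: 2024296/11 ≈ 1.8403e+5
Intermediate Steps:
V = -1/18 (V = 1/(-18) = -1/18 ≈ -0.055556)
r(t) = 6*t (r(t) = t*6 = 6*t)
I(x) = -2 - 36*x**2 - 199*x/11 (I(x) = -2 + (x/(-11) + ((x**2 + x*x) + x)/(-1/18)) = -2 + (x*(-1/11) + ((x**2 + x**2) + x)*(-18)) = -2 + (-x/11 + (2*x**2 + x)*(-18)) = -2 + (-x/11 + (x + 2*x**2)*(-18)) = -2 + (-x/11 + (-36*x**2 - 18*x)) = -2 + (-36*x**2 - 199*x/11) = -2 - 36*x**2 - 199*x/11)
I(r(-6))*(-4) = (-2 - 36*(6*(-6))**2 - 1194*(-6)/11)*(-4) = (-2 - 36*(-36)**2 - 199/11*(-36))*(-4) = (-2 - 36*1296 + 7164/11)*(-4) = (-2 - 46656 + 7164/11)*(-4) = -506074/11*(-4) = 2024296/11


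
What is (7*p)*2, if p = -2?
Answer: -28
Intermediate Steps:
(7*p)*2 = (7*(-2))*2 = -14*2 = -28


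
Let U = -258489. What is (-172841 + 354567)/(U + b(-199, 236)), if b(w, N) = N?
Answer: -181726/258253 ≈ -0.70367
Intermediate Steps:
(-172841 + 354567)/(U + b(-199, 236)) = (-172841 + 354567)/(-258489 + 236) = 181726/(-258253) = 181726*(-1/258253) = -181726/258253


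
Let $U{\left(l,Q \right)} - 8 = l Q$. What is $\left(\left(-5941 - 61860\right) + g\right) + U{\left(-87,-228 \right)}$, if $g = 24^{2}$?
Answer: $-47381$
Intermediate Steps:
$U{\left(l,Q \right)} = 8 + Q l$ ($U{\left(l,Q \right)} = 8 + l Q = 8 + Q l$)
$g = 576$
$\left(\left(-5941 - 61860\right) + g\right) + U{\left(-87,-228 \right)} = \left(\left(-5941 - 61860\right) + 576\right) + \left(8 - -19836\right) = \left(-67801 + 576\right) + \left(8 + 19836\right) = -67225 + 19844 = -47381$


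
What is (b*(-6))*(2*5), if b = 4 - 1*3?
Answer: -60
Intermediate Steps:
b = 1 (b = 4 - 3 = 1)
(b*(-6))*(2*5) = (1*(-6))*(2*5) = -6*10 = -60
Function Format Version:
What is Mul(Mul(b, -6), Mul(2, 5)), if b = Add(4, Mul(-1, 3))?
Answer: -60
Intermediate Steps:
b = 1 (b = Add(4, -3) = 1)
Mul(Mul(b, -6), Mul(2, 5)) = Mul(Mul(1, -6), Mul(2, 5)) = Mul(-6, 10) = -60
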